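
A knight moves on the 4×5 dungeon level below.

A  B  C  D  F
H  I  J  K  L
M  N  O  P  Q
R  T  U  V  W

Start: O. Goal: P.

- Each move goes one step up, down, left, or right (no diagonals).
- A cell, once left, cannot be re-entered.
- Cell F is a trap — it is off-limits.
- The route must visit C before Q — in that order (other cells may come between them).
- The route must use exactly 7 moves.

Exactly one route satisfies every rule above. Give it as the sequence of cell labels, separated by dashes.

O - J - C - D - K - L - Q - P

The waypoints must appear in the order C, Q, with no cell reused.
Route from O: up 2 to C, right 1 to D, down 1 to K, right 1 to L, down 1 to Q, left 1 to P — 7 moves in all.
Check: order respected (C at step 2, Q at step 6); 7 moves as required.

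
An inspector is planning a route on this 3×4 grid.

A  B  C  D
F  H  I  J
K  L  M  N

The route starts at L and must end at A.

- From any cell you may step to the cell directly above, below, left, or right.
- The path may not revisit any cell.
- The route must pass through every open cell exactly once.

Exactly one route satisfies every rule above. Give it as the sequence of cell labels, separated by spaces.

L K F H I M N J D C B A

Need to visit all 12 open cells exactly once, starting at L and ending at A.
Route from L: left 1 to K, up 1 to F, right 2 to I, down 1 to M, right 1 to N, up 2 to D, left 3 to A — 11 moves in all.
Check: all 12 open cells covered.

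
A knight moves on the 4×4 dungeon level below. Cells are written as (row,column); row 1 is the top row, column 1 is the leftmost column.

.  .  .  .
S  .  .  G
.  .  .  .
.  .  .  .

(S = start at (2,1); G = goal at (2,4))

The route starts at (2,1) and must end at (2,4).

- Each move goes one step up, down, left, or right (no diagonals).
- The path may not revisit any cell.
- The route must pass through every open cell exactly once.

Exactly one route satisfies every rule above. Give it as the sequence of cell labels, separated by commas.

Need to visit all 16 open cells exactly once, starting at (2,1) and ending at (2,4).
Cell (4,1) has only two open neighbours ((3,1) and (4,2)), so the path must pass straight through it: one of those is the cell it's entered from and the other is where it exits.
Route from (2,1): up 1 to (1,1), right 1 to (1,2), down 2 to (3,2), left 1 to (3,1), down 1 to (4,1), right 3 to (4,4), up 1 to (3,4), left 1 to (3,3), up 2 to (1,3), right 1 to (1,4), down 1 to (2,4) — 15 moves in all.
Check: all 16 open cells covered.

(2,1), (1,1), (1,2), (2,2), (3,2), (3,1), (4,1), (4,2), (4,3), (4,4), (3,4), (3,3), (2,3), (1,3), (1,4), (2,4)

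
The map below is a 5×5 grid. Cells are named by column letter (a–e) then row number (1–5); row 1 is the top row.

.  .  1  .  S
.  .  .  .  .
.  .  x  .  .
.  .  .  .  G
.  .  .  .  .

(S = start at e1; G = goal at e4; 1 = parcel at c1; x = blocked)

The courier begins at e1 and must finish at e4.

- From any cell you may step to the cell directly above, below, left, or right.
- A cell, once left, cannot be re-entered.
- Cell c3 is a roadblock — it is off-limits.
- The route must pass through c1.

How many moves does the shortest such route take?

Any route passes through c1 somewhere between e1 and e4. Summing Manhattan distances along the two legs (e1 → c1 → e4) gives a lower bound of 2 + 5 = 7 moves.
A route of 7 moves achieves this: e1 → d1 → c1 → c2 → d2 → d3 → d4 → e4.
Since 7 matches the lower bound, it is optimal.

7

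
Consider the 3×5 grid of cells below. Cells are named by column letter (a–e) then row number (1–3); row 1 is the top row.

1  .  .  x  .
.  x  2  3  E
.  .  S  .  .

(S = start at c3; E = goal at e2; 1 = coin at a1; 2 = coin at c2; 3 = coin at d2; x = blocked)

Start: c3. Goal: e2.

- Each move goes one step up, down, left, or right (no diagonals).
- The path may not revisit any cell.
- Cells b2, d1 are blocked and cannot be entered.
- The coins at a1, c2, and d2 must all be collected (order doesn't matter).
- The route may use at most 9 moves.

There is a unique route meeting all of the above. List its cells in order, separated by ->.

The budget equals the shortest possible length, so every move has to be on a shortest route through the required cells.
Route from c3: 2× left (reaching a3), 2× up (reaching a1), 2× right (reaching c1), down to c2, 2× right (reaching e2) — 9 moves in all.
Check: all required cells visited; 9 ≤ 9 moves.

c3 -> b3 -> a3 -> a2 -> a1 -> b1 -> c1 -> c2 -> d2 -> e2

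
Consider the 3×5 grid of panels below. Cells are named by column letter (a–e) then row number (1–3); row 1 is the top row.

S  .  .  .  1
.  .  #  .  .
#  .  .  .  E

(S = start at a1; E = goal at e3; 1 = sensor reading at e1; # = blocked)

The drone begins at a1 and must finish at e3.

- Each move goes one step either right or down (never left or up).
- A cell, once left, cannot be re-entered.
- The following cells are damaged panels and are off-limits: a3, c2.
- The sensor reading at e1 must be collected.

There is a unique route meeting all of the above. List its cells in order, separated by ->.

a1 -> b1 -> c1 -> d1 -> e1 -> e2 -> e3

Moves only go right or down, so the column and row indices never decrease.
Route from a1: right 4 to e1, down 2 to e3 — 6 moves in all.
Check: all required cells visited.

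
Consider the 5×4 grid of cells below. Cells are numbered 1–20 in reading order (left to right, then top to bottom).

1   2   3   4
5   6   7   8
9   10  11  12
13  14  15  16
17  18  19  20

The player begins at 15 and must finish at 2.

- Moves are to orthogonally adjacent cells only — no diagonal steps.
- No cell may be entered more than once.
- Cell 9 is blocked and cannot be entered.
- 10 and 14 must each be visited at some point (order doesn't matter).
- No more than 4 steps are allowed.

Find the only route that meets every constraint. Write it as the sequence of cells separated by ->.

15 -> 14 -> 10 -> 6 -> 2

Any route must reach 10 and 14 and still end at 2 within 4 moves, so the order of the required stops is forced.
Route from 15: left to 14, 3× up (reaching 2) — 4 moves in all.
Check: all required cells visited; 4 ≤ 4 moves.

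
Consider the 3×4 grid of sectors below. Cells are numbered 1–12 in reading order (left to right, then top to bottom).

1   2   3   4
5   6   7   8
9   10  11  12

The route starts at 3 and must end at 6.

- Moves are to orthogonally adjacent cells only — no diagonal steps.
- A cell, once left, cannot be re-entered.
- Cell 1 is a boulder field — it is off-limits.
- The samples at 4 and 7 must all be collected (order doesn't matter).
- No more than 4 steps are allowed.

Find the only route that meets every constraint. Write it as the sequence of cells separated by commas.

Any route must reach 4 and 7 and still end at 6 within 4 moves, so the order of the required stops is forced.
Route from 3: right 1 to 4, down 1 to 8, left 2 to 6 — 4 moves in all.
Check: all required cells visited; 4 ≤ 4 moves.

3, 4, 8, 7, 6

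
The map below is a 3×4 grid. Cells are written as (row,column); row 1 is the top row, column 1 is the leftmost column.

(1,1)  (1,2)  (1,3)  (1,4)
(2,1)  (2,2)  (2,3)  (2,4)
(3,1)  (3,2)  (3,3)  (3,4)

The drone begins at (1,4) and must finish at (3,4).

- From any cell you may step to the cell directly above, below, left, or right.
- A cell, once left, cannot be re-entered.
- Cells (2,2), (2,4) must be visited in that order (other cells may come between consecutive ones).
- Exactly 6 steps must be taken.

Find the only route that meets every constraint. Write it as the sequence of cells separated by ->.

The waypoints must appear in the order (2,2), (2,4), with no cell reused.
Route from (1,4): left 2 to (1,2), down 1 to (2,2), right 2 to (2,4), down 1 to (3,4) — 6 moves in all.
Check: order respected ((2,2) at step 3, (2,4) at step 5); 6 moves as required.

(1,4) -> (1,3) -> (1,2) -> (2,2) -> (2,3) -> (2,4) -> (3,4)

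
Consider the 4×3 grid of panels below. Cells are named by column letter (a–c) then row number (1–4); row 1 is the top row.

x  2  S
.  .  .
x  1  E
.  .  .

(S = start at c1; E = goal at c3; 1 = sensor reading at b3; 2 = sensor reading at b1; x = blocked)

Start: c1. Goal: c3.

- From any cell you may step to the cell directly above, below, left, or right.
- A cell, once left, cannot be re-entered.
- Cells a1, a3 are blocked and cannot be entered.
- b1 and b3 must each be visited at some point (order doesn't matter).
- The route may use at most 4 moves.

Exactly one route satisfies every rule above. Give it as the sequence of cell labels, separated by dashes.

Any route must reach b1 and b3 and still end at c3 within 4 moves, so the order of the required stops is forced.
Route from c1: left to b1, 2× down (reaching b3), right to c3 — 4 moves in all.
Check: all required cells visited; 4 ≤ 4 moves.

c1 - b1 - b2 - b3 - c3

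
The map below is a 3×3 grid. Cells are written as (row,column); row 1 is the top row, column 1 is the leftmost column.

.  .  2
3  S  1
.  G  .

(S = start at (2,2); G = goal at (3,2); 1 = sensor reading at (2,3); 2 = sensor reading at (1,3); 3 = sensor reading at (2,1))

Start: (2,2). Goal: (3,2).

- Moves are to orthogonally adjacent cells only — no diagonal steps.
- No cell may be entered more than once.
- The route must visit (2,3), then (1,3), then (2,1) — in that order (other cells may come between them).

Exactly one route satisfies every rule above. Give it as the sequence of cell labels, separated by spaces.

The waypoints must appear in the order (2,3), (1,3), (2,1), with no cell reused.
Route from (2,2): right 1 to (2,3), up 1 to (1,3), left 2 to (1,1), down 2 to (3,1), right 1 to (3,2) — 7 moves in all.
Check: order respected (1 at step 1, 2 at step 2, 3 at step 5).

(2,2) (2,3) (1,3) (1,2) (1,1) (2,1) (3,1) (3,2)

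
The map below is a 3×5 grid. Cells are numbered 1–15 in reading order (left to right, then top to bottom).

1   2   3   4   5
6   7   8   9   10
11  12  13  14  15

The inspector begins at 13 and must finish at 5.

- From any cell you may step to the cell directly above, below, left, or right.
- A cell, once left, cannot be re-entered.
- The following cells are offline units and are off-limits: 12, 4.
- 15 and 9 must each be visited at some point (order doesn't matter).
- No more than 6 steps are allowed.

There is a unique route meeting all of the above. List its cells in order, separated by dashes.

The budget equals the shortest possible length, so every move has to be on a shortest route through the required cells.
Route from 13: up to 8, right to 9, down to 14, right to 15, 2× up (reaching 5) — 6 moves in all.
Check: all required cells visited; 6 ≤ 6 moves.

13 - 8 - 9 - 14 - 15 - 10 - 5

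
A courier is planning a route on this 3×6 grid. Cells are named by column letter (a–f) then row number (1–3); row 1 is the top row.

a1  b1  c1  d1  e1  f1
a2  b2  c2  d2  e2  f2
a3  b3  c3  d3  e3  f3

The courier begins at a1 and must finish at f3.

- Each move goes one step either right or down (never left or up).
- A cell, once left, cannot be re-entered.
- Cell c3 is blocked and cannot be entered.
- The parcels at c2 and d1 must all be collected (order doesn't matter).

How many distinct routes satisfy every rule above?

0

A right/down-only route from a1 to f3 makes exactly 2 down-moves and 5 right-moves in some order.
With no other constraints that would be C(7,2) = 21 routes.
c2 is below but to the left of d1: going d1 → c2 would need a leftward move and c2 → d1 an upward move, so no right/down-only route can visit both required cells.
No route satisfies every constraint, so the count is 0.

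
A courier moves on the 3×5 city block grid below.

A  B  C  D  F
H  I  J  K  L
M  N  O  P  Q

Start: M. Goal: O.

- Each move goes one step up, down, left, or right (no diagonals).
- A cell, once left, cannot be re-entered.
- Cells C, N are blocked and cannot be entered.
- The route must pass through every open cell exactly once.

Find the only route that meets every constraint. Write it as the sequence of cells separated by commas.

M, H, A, B, I, J, K, D, F, L, Q, P, O

Need to visit all 13 open cells exactly once, starting at M and ending at O.
Cell F has only two open neighbours (L and D), so the path must pass straight through it: one of those is the cell it's entered from and the other is where it exits.
Route from M: up 2 to A, right 1 to B, down 1 to I, right 2 to K, up 1 to D, right 1 to F, down 2 to Q, left 2 to O — 12 moves in all.
Check: all 13 open cells covered.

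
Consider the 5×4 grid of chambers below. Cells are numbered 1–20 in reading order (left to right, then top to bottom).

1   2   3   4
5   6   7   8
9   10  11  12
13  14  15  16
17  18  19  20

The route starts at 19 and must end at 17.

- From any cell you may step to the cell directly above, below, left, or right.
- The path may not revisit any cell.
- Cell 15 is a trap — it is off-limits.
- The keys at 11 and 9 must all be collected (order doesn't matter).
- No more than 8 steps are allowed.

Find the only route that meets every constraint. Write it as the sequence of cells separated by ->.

19 -> 20 -> 16 -> 12 -> 11 -> 10 -> 9 -> 13 -> 17

The 8-move cap with required stops at 11, 9 leaves no slack for detours.
Route from 19: right 1 to 20, up 2 to 12, left 3 to 9, down 2 to 17 — 8 moves in all.
Check: all required cells visited; 8 ≤ 8 moves.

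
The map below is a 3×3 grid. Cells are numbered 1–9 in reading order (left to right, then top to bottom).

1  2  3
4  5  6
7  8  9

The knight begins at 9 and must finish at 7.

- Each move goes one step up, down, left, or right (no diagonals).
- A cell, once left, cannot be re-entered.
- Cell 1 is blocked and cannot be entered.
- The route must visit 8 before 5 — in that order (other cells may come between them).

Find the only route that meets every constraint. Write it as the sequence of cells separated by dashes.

The waypoints must appear in the order 8, 5, with no cell reused.
Route from 9: left to 8, up to 5, left to 4, down to 7 — 4 moves in all.
Check: order respected (8 at step 1, 5 at step 2).

9 - 8 - 5 - 4 - 7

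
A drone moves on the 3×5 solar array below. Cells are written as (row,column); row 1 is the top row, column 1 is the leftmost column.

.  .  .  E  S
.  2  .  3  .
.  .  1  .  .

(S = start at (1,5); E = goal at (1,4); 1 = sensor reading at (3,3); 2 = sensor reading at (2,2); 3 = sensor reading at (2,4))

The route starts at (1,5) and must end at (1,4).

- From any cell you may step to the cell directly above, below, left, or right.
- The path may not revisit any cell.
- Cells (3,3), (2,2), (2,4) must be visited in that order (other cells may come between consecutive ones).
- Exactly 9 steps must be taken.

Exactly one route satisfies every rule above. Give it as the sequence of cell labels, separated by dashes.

(1,5) - (2,5) - (3,5) - (3,4) - (3,3) - (3,2) - (2,2) - (2,3) - (2,4) - (1,4)

The waypoints must appear in the order (3,3), (2,2), (2,4), with no cell reused.
Route from (1,5): 2× down (reaching (3,5)), 3× left (reaching (3,2)), up to (2,2), 2× right (reaching (2,4)), up to (1,4) — 9 moves in all.
Check: order respected (1 at step 4, 2 at step 6, 3 at step 8); 9 moves as required.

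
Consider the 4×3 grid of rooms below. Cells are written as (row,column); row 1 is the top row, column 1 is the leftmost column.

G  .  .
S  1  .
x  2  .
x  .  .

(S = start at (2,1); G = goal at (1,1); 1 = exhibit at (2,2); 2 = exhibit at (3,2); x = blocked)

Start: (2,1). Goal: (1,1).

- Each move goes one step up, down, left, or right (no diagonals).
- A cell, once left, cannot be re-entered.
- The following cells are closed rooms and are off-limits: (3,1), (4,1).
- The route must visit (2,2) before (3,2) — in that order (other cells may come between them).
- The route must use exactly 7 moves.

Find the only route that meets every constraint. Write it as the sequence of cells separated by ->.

The waypoints must appear in the order (2,2), (3,2), with no cell reused.
Route from (2,1): right to (2,2), down to (3,2), right to (3,3), 2× up (reaching (1,3)), 2× left (reaching (1,1)) — 7 moves in all.
Check: order respected (1 at step 1, 2 at step 2); 7 moves as required.

(2,1) -> (2,2) -> (3,2) -> (3,3) -> (2,3) -> (1,3) -> (1,2) -> (1,1)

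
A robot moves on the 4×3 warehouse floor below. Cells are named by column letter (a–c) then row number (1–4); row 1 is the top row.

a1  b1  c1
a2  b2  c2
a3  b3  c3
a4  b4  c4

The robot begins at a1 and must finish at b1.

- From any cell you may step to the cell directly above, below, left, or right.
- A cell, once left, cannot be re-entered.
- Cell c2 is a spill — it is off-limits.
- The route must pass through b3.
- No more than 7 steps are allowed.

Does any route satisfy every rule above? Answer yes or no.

yes

One route that works: a1 → a2 → a3 → b3 → b2 → b1.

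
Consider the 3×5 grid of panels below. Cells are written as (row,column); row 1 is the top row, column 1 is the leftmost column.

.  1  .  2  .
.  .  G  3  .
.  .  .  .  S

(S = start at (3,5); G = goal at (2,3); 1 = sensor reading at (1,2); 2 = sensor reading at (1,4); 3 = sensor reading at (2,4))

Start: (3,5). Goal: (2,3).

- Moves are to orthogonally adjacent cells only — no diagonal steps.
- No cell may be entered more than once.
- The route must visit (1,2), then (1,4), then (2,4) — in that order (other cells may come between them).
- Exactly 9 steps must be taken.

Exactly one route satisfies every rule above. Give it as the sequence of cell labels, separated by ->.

The waypoints must appear in the order (1,2), (1,4), (2,4), with no cell reused.
Route from (3,5): left 3 to (3,2), up 2 to (1,2), right 2 to (1,4), down 1 to (2,4), left 1 to (2,3) — 9 moves in all.
Check: order respected (1 at step 5, 2 at step 7, 3 at step 8); 9 moves as required.

(3,5) -> (3,4) -> (3,3) -> (3,2) -> (2,2) -> (1,2) -> (1,3) -> (1,4) -> (2,4) -> (2,3)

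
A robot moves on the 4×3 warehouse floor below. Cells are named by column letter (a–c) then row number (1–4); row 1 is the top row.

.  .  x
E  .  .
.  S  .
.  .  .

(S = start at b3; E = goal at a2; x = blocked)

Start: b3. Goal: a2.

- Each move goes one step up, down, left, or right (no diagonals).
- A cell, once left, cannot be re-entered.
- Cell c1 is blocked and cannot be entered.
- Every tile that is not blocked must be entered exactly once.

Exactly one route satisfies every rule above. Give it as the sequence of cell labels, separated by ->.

Need to visit all 11 open cells exactly once, starting at b3 and ending at a2.
Cell a1 has only two open neighbours (a2 and b1), so the path must pass straight through it: one of those is the cell it's entered from and the other is where it exits.
Route from b3: left 1 to a3, down 1 to a4, right 2 to c4, up 2 to c2, left 1 to b2, up 1 to b1, left 1 to a1, down 1 to a2 — 10 moves in all.
Check: all 11 open cells covered.

b3 -> a3 -> a4 -> b4 -> c4 -> c3 -> c2 -> b2 -> b1 -> a1 -> a2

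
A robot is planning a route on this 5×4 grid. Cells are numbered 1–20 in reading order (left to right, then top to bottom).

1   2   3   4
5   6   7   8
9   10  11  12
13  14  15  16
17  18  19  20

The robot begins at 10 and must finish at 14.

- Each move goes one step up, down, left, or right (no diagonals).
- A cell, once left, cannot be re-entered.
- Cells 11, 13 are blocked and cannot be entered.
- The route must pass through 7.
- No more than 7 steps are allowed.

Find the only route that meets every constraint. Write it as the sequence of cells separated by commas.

10, 6, 7, 8, 12, 16, 15, 14

The budget equals the shortest possible length, so every move has to be on a shortest route through the required cells.
Route from 10: up to 6, 2× right (reaching 8), 2× down (reaching 16), 2× left (reaching 14) — 7 moves in all.
Check: all required cells visited; 7 ≤ 7 moves.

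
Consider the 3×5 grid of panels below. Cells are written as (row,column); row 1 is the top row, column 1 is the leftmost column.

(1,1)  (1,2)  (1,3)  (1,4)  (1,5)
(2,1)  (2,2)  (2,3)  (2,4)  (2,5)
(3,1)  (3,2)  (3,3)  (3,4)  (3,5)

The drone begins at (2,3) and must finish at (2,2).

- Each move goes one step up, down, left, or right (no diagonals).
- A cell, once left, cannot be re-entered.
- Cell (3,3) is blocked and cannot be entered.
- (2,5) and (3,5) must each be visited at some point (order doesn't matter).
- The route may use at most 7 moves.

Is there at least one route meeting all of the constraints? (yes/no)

Exhausting the options from (2,3), every branch either dead-ends against blocked cells, would have to re-enter a cell already used, runs past the 7-move limit, or reaches the goal with a constraint still unmet.

no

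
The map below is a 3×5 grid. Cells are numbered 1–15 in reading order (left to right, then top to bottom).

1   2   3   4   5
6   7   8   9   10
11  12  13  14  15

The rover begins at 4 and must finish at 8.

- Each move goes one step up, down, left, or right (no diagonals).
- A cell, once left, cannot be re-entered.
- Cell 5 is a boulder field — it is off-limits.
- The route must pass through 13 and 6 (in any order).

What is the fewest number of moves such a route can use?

Any route passes through 13 and 6 in some order between 4 and 8. Summing Manhattan distances along each leg and taking the cheapest ordering (4 → 13 → 6 → 8) gives a lower bound of 3 + 3 + 2 = 8 moves.
A route of 8 moves achieves this: 4 → 9 → 14 → 13 → 12 → 11 → 6 → 7 → 8.
Since 8 matches the lower bound, it is optimal.

8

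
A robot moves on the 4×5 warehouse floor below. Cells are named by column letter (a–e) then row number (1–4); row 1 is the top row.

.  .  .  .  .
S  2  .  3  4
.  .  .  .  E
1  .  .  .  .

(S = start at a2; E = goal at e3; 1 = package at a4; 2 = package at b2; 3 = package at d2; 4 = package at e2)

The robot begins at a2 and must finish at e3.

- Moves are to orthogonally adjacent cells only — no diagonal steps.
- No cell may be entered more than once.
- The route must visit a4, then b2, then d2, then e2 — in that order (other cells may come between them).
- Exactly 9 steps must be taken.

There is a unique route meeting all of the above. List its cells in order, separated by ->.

The waypoints must appear in the order a4, b2, d2, e2, with no cell reused.
Route from a2: down 2 to a4, right 1 to b4, up 2 to b2, right 3 to e2, down 1 to e3 — 9 moves in all.
Check: order respected (1 at step 2, 2 at step 5, 3 at step 7, 4 at step 8); 9 moves as required.

a2 -> a3 -> a4 -> b4 -> b3 -> b2 -> c2 -> d2 -> e2 -> e3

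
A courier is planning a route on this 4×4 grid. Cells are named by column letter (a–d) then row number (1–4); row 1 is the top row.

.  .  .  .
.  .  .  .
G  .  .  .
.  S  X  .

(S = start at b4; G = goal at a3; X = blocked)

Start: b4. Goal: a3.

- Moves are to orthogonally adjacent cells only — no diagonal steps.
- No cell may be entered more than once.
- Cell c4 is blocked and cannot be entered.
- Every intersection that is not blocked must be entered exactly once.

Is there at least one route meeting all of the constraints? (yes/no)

no

Cell d4 has only one open neighbour but is neither the start nor the goal, so a Hamiltonian route would have to both enter and leave it through the same neighbour — impossible without revisiting.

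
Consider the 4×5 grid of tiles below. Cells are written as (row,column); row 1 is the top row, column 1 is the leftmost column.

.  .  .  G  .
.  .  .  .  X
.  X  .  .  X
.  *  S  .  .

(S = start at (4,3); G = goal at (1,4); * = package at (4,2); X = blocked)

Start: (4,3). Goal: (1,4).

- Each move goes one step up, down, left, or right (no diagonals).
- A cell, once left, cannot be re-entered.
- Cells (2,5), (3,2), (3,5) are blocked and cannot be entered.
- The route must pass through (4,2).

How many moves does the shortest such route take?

8

Any route passes through (4,2) somewhere between (4,3) and (1,4). Summing Manhattan distances along the two legs ((4,3) → (4,2) → (1,4)) gives a lower bound of 1 + 5 = 6 moves.
The shortest route satisfying every rule uses 8 moves: (4,3) → (4,2) → (4,1) → (3,1) → (2,1) → (1,1) → (1,2) → (1,3) → (1,4).
The no-revisit rule (legs can't share cells) pushes the minimum above the 6-move bound; an exhaustive check rules out every length from 6 to 7, leaving 8 as the minimum.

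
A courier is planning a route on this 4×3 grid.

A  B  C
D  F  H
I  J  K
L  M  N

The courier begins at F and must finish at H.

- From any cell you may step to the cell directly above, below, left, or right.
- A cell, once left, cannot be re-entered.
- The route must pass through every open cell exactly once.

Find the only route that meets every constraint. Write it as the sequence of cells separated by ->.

F -> J -> K -> N -> M -> L -> I -> D -> A -> B -> C -> H

Need to visit all 12 open cells exactly once, starting at F and ending at H.
Cell N has only two open neighbours (K and M), so the path must pass straight through it: one of those is the cell it's entered from and the other is where it exits.
Route from F: down to J, right to K, down to N, 2× left (reaching L), 3× up (reaching A), 2× right (reaching C), down to H — 11 moves in all.
Check: all 12 open cells covered.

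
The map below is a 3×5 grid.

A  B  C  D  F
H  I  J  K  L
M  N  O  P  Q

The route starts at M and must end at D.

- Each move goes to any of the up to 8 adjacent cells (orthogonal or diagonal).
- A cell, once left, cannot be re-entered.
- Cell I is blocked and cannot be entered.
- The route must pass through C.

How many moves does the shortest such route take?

4

Any route passes through C somewhere between M and D. Summing Chebyshev distances along the two legs (M → C → D) gives a lower bound of 2 + 1 = 3 moves.
That bound ignores the blocked cells. Measuring each leg by the fewest moves that actually steer around them (M→C: 3; C→D: 1) raises the lower bound to 4.
A route of 4 moves exists: M → H → B → C → D.
Since 4 matches that lower bound, it is optimal.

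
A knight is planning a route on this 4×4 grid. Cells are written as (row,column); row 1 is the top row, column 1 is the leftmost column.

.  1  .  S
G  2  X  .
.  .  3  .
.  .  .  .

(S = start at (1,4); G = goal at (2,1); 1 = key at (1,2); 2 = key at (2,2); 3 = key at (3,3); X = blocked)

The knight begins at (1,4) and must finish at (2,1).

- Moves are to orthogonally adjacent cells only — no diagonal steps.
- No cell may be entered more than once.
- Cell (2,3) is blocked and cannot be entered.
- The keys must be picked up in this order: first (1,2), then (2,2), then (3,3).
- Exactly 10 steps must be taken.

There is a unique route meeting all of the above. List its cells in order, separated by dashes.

(1,4) - (1,3) - (1,2) - (2,2) - (3,2) - (3,3) - (4,3) - (4,2) - (4,1) - (3,1) - (2,1)

The waypoints must appear in the order (1,2), (2,2), (3,3), with no cell reused.
Route from (1,4): 2× left (reaching (1,2)), 2× down (reaching (3,2)), right to (3,3), down to (4,3), 2× left (reaching (4,1)), 2× up (reaching (2,1)) — 10 moves in all.
Check: order respected (1 at step 2, 2 at step 3, 3 at step 5); 10 moves as required.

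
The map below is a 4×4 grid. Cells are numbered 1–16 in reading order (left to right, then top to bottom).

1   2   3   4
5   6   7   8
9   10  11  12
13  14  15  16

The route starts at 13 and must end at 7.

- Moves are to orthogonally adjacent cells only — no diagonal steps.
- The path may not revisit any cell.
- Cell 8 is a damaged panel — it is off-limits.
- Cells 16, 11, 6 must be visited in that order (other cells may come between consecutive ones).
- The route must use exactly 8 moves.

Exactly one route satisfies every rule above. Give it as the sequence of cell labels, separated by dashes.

13 - 14 - 15 - 16 - 12 - 11 - 10 - 6 - 7

The waypoints must appear in the order 16, 11, 6, with no cell reused.
Route from 13: right 3 to 16, up 1 to 12, left 2 to 10, up 1 to 6, right 1 to 7 — 8 moves in all.
Check: order respected (16 at step 3, 11 at step 5, 6 at step 7); 8 moves as required.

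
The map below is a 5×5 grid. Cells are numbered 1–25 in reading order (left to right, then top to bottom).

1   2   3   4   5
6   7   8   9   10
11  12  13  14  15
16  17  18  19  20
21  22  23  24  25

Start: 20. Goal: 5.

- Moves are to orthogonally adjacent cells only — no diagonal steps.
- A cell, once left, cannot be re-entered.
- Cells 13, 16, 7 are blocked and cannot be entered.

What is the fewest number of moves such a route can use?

3

The Manhattan distance from 20 to 5 is |4−1| + |5−5| = 3, so at least 3 moves are needed.
A route of 3 moves achieves this: 20 → 15 → 10 → 5.
Since 3 matches the lower bound, it is optimal.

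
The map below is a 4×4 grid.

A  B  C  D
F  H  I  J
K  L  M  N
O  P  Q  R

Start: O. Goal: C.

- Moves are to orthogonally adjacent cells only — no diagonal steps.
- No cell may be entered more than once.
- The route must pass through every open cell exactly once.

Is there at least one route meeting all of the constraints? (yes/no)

yes

One route that works: O → K → F → A → B → H → L → P → Q → R → N → M → I → J → D → C.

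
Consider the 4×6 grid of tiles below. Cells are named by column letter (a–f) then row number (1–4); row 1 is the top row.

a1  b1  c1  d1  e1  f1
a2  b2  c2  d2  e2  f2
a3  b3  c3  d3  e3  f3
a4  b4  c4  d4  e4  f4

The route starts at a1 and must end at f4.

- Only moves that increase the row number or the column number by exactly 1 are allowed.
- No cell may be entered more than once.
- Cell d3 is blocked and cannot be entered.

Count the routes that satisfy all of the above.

26

A right/down-only route from a1 to f4 makes exactly 3 down-moves and 5 right-moves in some order.
With no other constraints that would be C(8,3) = 56 routes.
Subtract routes through each blocked cell (inclusion–exclusion for overlaps): − through d3: 30 → 26.
That gives 26 routes.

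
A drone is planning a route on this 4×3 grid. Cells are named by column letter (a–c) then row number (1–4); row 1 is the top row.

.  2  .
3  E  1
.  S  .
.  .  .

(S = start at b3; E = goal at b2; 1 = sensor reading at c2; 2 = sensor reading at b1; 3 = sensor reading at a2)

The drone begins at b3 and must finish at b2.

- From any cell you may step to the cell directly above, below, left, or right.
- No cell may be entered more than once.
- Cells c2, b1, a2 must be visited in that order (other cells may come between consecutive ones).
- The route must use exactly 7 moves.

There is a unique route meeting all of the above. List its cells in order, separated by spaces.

b3 c3 c2 c1 b1 a1 a2 b2

The waypoints must appear in the order c2, b1, a2, with no cell reused.
Route from b3: right 1 to c3, up 2 to c1, left 2 to a1, down 1 to a2, right 1 to b2 — 7 moves in all.
Check: order respected (1 at step 2, 2 at step 4, 3 at step 6); 7 moves as required.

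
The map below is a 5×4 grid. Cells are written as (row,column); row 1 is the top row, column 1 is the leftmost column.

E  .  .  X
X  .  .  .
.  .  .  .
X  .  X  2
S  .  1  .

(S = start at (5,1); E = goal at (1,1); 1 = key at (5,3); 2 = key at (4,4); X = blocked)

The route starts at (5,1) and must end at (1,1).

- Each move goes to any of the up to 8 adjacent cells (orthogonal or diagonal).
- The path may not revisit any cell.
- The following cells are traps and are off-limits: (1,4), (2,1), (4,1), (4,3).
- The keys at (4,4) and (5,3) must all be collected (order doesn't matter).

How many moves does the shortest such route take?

6

Any route passes through (4,4) and (5,3) in some order between (5,1) and (1,1). Summing Chebyshev distances along each leg and taking the cheapest ordering ((5,1) → (5,3) → (4,4) → (1,1)) gives a lower bound of 2 + 1 + 3 = 6 moves.
A route of 6 moves achieves this: (5,1) → (4,2) → (5,3) → (4,4) → (3,3) → (2,2) → (1,1).
Since 6 matches the lower bound, it is optimal.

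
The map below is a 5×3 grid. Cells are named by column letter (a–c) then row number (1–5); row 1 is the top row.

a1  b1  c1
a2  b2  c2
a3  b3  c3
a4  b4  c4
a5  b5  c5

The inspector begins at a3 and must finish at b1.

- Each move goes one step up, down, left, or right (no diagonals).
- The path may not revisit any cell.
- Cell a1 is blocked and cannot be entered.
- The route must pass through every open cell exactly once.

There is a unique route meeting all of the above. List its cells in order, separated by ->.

a3 -> a2 -> b2 -> b3 -> b4 -> a4 -> a5 -> b5 -> c5 -> c4 -> c3 -> c2 -> c1 -> b1

Need to visit all 14 open cells exactly once, starting at a3 and ending at b1.
Cell a2 has only two open neighbours (a3 and b2), so the path must pass straight through it: one of those is the cell it's entered from and the other is where it exits.
Route from a3: up 1 to a2, right 1 to b2, down 2 to b4, left 1 to a4, down 1 to a5, right 2 to c5, up 4 to c1, left 1 to b1 — 13 moves in all.
Check: all 14 open cells covered.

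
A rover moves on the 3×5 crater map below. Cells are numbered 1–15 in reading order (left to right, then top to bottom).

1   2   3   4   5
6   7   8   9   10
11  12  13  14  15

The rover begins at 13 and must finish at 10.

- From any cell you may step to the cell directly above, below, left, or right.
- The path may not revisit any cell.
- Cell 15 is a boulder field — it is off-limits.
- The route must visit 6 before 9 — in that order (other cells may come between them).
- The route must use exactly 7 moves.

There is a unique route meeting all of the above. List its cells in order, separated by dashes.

The waypoints must appear in the order 6, 9, with no cell reused.
Route from 13: left 2 to 11, up 1 to 6, right 4 to 10 — 7 moves in all.
Check: order respected (6 at step 3, 9 at step 6); 7 moves as required.

13 - 12 - 11 - 6 - 7 - 8 - 9 - 10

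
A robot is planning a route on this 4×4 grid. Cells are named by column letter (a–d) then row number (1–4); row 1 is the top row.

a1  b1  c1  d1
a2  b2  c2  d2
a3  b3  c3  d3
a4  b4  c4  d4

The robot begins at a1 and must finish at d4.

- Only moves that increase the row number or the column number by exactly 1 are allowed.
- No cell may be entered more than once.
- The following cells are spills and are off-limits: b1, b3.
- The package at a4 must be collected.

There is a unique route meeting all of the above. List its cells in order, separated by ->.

a1 -> a2 -> a3 -> a4 -> b4 -> c4 -> d4

Moves only go right or down, so the column and row indices never decrease.
Route from a1: down 3 to a4, right 3 to d4 — 6 moves in all.
Check: all required cells visited.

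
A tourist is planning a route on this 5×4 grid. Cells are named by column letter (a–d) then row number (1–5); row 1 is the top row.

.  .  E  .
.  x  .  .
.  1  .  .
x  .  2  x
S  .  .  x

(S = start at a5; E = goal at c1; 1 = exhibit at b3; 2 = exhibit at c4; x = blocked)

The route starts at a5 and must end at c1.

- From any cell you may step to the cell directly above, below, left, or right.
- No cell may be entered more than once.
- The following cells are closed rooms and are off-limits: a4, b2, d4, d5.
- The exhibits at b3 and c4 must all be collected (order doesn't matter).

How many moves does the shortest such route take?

Any route passes through b3 and c4 in some order between a5 and c1. Summing Manhattan distances along each leg and taking the cheapest ordering (a5 → b3 → c4 → c1) gives a lower bound of 3 + 2 + 3 = 8 moves.
A route of 8 moves achieves this: a5 → b5 → c5 → c4 → b4 → b3 → c3 → c2 → c1.
Since 8 matches the lower bound, it is optimal.

8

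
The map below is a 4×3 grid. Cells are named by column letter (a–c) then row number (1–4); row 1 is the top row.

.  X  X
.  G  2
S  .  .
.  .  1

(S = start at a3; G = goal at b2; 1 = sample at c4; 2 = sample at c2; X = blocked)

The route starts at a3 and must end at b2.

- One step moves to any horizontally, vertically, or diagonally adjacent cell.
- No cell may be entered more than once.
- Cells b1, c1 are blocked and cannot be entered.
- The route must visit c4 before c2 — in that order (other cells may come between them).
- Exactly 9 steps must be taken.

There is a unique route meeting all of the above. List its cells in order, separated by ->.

a3 -> a4 -> b4 -> c4 -> c3 -> c2 -> b3 -> a2 -> a1 -> b2

The waypoints must appear in the order c4, c2, with no cell reused.
Route from a3: down 1 to a4, right 2 to c4, up 2 to c2, down-left 1 to b3, up-left 1 to a2, up 1 to a1, down-right 1 to b2 — 9 moves in all.
Check: order respected (1 at step 3, 2 at step 5); 9 moves as required.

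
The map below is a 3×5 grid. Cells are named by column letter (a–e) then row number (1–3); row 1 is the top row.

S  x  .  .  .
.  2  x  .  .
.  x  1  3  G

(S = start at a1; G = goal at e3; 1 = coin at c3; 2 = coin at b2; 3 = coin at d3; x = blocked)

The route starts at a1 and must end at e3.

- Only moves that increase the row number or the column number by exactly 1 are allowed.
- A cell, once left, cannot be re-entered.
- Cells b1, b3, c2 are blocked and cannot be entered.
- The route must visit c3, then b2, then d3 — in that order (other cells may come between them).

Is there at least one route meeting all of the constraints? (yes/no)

b2 lies above c3, so going from c3 to b2 would need an upward move — but moves only go right/down, so c3 cannot be visited before b2.

no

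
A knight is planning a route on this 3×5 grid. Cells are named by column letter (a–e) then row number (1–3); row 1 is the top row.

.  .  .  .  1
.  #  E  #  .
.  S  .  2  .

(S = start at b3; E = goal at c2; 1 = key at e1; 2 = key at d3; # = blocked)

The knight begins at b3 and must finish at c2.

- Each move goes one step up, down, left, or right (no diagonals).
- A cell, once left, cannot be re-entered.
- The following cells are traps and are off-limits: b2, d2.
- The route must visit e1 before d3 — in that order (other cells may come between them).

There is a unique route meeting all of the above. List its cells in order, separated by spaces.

The waypoints must appear in the order e1, d3, with no cell reused.
Route from b3: left 1 to a3, up 2 to a1, right 4 to e1, down 2 to e3, left 2 to c3, up 1 to c2 — 12 moves in all.
Check: order respected (1 at step 7, 2 at step 10).

b3 a3 a2 a1 b1 c1 d1 e1 e2 e3 d3 c3 c2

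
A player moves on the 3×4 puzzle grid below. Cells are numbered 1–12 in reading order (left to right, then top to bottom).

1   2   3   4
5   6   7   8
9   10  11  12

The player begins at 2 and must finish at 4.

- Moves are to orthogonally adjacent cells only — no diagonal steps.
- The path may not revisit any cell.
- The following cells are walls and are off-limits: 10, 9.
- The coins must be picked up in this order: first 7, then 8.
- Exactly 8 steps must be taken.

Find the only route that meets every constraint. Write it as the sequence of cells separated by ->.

2 -> 1 -> 5 -> 6 -> 7 -> 11 -> 12 -> 8 -> 4

The waypoints must appear in the order 7, 8, with no cell reused.
Route from 2: left to 1, down to 5, 2× right (reaching 7), down to 11, right to 12, 2× up (reaching 4) — 8 moves in all.
Check: order respected (7 at step 4, 8 at step 7); 8 moves as required.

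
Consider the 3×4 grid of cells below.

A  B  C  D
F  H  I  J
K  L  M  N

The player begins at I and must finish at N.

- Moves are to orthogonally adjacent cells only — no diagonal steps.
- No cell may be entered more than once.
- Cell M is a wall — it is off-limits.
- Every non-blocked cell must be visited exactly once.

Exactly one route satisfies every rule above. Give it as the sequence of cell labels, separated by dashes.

I - H - L - K - F - A - B - C - D - J - N

Need to visit all 11 open cells exactly once, starting at I and ending at N.
Cell D has only two open neighbours (J and C), so the path must pass straight through it: one of those is the cell it's entered from and the other is where it exits.
Route from I: left to H, down to L, left to K, 2× up (reaching A), 3× right (reaching D), 2× down (reaching N) — 10 moves in all.
Check: all 11 open cells covered.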